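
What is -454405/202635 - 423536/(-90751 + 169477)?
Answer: -4053223513/531754767 ≈ -7.6224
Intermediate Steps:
-454405/202635 - 423536/(-90751 + 169477) = -454405*1/202635 - 423536/78726 = -90881/40527 - 423536*1/78726 = -90881/40527 - 211768/39363 = -4053223513/531754767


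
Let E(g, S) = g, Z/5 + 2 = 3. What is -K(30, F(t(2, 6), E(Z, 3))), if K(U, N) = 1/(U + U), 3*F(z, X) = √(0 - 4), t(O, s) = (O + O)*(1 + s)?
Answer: -1/60 ≈ -0.016667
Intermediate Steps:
Z = 5 (Z = -10 + 5*3 = -10 + 15 = 5)
t(O, s) = 2*O*(1 + s) (t(O, s) = (2*O)*(1 + s) = 2*O*(1 + s))
F(z, X) = 2*I/3 (F(z, X) = √(0 - 4)/3 = √(-4)/3 = (2*I)/3 = 2*I/3)
K(U, N) = 1/(2*U)
-K(30, F(t(2, 6), E(Z, 3))) = -1/(2*30) = -1*1/60 = -1/60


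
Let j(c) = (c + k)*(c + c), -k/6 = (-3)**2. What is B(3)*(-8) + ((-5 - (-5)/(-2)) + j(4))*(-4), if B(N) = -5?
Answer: 1670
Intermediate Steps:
k = -54 (k = -6*(-3)**2 = -6*9 = -54)
j(c) = 2*c*(-54 + c) (j(c) = (c - 54)*(c + c) = (-54 + c)*(2*c) = 2*c*(-54 + c))
B(3)*(-8) + ((-5 - (-5)/(-2)) + j(4))*(-4) = -5*(-8) + ((-5 - (-5)/(-2)) + 2*4*(-54 + 4))*(-4) = 40 + ((-5 - (-5)*(-1)/2) + 2*4*(-50))*(-4) = 40 + ((-5 - 1*5/2) - 400)*(-4) = 40 + ((-5 - 5/2) - 400)*(-4) = 40 + (-15/2 - 400)*(-4) = 40 - 815/2*(-4) = 40 + 1630 = 1670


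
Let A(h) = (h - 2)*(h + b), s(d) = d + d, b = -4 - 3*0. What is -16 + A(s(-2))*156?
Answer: 7472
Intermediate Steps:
b = -4 (b = -4 + 0 = -4)
s(d) = 2*d
A(h) = (-4 + h)*(-2 + h) (A(h) = (h - 2)*(h - 4) = (-2 + h)*(-4 + h) = (-4 + h)*(-2 + h))
-16 + A(s(-2))*156 = -16 + (8 + (2*(-2))² - 12*(-2))*156 = -16 + (8 + (-4)² - 6*(-4))*156 = -16 + (8 + 16 + 24)*156 = -16 + 48*156 = -16 + 7488 = 7472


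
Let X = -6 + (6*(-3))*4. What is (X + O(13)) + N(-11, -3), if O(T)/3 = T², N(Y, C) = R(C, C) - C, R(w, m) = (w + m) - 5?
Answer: 421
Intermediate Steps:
R(w, m) = -5 + m + w (R(w, m) = (m + w) - 5 = -5 + m + w)
N(Y, C) = -5 + C (N(Y, C) = (-5 + C + C) - C = (-5 + 2*C) - C = -5 + C)
X = -78 (X = -6 - 18*4 = -6 - 72 = -78)
O(T) = 3*T²
(X + O(13)) + N(-11, -3) = (-78 + 3*13²) + (-5 - 3) = (-78 + 3*169) - 8 = (-78 + 507) - 8 = 429 - 8 = 421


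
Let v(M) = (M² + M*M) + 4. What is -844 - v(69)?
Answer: -10370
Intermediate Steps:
v(M) = 4 + 2*M² (v(M) = (M² + M²) + 4 = 2*M² + 4 = 4 + 2*M²)
-844 - v(69) = -844 - (4 + 2*69²) = -844 - (4 + 2*4761) = -844 - (4 + 9522) = -844 - 1*9526 = -844 - 9526 = -10370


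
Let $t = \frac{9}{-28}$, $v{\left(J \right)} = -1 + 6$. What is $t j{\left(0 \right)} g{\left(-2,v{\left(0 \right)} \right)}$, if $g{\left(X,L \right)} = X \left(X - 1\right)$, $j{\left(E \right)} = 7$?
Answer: $- \frac{27}{2} \approx -13.5$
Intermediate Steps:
$v{\left(J \right)} = 5$
$g{\left(X,L \right)} = X \left(-1 + X\right)$
$t = - \frac{9}{28}$ ($t = 9 \left(- \frac{1}{28}\right) = - \frac{9}{28} \approx -0.32143$)
$t j{\left(0 \right)} g{\left(-2,v{\left(0 \right)} \right)} = \left(- \frac{9}{28}\right) 7 \left(- 2 \left(-1 - 2\right)\right) = - \frac{9 \left(\left(-2\right) \left(-3\right)\right)}{4} = \left(- \frac{9}{4}\right) 6 = - \frac{27}{2}$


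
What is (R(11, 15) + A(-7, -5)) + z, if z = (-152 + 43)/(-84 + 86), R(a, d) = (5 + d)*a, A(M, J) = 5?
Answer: 341/2 ≈ 170.50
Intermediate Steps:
R(a, d) = a*(5 + d)
z = -109/2 ≈ -54.500
(R(11, 15) + A(-7, -5)) + z = (11*(5 + 15) + 5) - 109/2 = (11*20 + 5) - 109/2 = (220 + 5) - 109/2 = 225 - 109/2 = 341/2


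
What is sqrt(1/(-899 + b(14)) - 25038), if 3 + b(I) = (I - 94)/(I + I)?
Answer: I*sqrt(1004513487466)/6334 ≈ 158.23*I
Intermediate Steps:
b(I) = -3 + (-94 + I)/(2*I) (b(I) = -3 + (I - 94)/(I + I) = -3 + (-94 + I)/((2*I)) = -3 + (-94 + I)*(1/(2*I)) = -3 + (-94 + I)/(2*I))
sqrt(1/(-899 + b(14)) - 25038) = sqrt(1/(-899 + (-5/2 - 47/14)) - 25038) = sqrt(1/(-899 - 41/7) - 25038) = sqrt(1/(-6334/7) - 25038) = sqrt(-7/6334 - 25038) = sqrt(-158590699/6334) = I*sqrt(1004513487466)/6334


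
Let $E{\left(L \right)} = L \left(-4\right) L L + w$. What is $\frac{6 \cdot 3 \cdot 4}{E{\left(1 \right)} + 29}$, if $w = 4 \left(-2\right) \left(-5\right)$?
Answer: $\frac{72}{65} \approx 1.1077$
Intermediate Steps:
$w = 40$ ($w = \left(-8\right) \left(-5\right) = 40$)
$E{\left(L \right)} = 40 - 4 L^{3}$ ($E{\left(L \right)} = L \left(-4\right) L L + 40 = - 4 L L L + 40 = - 4 L^{2} L + 40 = - 4 L^{3} + 40 = 40 - 4 L^{3}$)
$\frac{6 \cdot 3 \cdot 4}{E{\left(1 \right)} + 29} = \frac{6 \cdot 3 \cdot 4}{\left(40 - 4 \cdot 1^{3}\right) + 29} = \frac{18 \cdot 4}{\left(40 - 4\right) + 29} = \frac{1}{\left(40 - 4\right) + 29} \cdot 72 = \frac{1}{36 + 29} \cdot 72 = \frac{1}{65} \cdot 72 = \frac{72}{65}$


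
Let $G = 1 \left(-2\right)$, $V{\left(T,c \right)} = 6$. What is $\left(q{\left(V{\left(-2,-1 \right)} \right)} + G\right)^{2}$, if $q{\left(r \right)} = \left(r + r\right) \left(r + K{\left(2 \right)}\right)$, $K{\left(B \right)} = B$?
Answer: $8836$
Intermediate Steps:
$q{\left(r \right)} = 2 r \left(2 + r\right)$ ($q{\left(r \right)} = \left(r + r\right) \left(r + 2\right) = 2 r \left(2 + r\right)$)
$G = -2$
$\left(q{\left(V{\left(-2,-1 \right)} \right)} + G\right)^{2} = \left(2 \cdot 6 \left(2 + 6\right) - 2\right)^{2} = \left(2 \cdot 6 \cdot 8 - 2\right)^{2} = \left(96 - 2\right)^{2} = 94^{2} = 8836$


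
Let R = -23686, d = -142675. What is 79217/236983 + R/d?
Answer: 1301189601/2600888425 ≈ 0.50029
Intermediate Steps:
79217/236983 + R/d = 79217/236983 - 23686/(-142675) = 79217*(1/236983) - 23686*(-1/142675) = 79217/236983 + 1822/10975 = 1301189601/2600888425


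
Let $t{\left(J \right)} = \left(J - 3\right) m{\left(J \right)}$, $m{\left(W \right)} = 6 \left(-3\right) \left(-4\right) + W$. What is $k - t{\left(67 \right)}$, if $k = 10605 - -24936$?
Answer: $26645$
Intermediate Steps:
$k = 35541$ ($k = 10605 + 24936 = 35541$)
$m{\left(W \right)} = 72 + W$ ($m{\left(W \right)} = \left(-18\right) \left(-4\right) + W = 72 + W$)
$t{\left(J \right)} = \left(-3 + J\right) \left(72 + J\right)$ ($t{\left(J \right)} = \left(J - 3\right) \left(72 + J\right) = \left(-3 + J\right) \left(72 + J\right)$)
$k - t{\left(67 \right)} = 35541 - \left(-3 + 67\right) \left(72 + 67\right) = 35541 - 64 \cdot 139 = 35541 - 8896 = 26645$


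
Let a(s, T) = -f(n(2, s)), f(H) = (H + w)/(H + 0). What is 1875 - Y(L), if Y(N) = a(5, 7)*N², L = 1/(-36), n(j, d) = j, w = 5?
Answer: 4860007/2592 ≈ 1875.0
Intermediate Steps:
f(H) = (5 + H)/H (f(H) = (H + 5)/(H + 0) = (5 + H)/H)
L = -1/36 ≈ -0.027778
a(s, T) = -7/2 (a(s, T) = -(5 + 2)/2 = -7/2)
Y(N) = -7*N²/2
1875 - Y(L) = 1875 - (-7)*(-1/36)²/2 = 1875 - (-7)/(2*1296) = 1875 - 1*(-7/2592) = 1875 + 7/2592 = 4860007/2592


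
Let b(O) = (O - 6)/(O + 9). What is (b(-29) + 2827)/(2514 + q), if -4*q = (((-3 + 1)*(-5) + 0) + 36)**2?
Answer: 2263/1588 ≈ 1.4251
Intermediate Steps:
b(O) = (-6 + O)/(9 + O)
q = -529 (q = -(((-3 + 1)*(-5) + 0) + 36)**2/4 = -((-2*(-5) + 0) + 36)**2/4 = -((10 + 0) + 36)**2/4 = -(10 + 36)**2/4 = -1/4*46**2 = -1/4*2116 = -529)
(b(-29) + 2827)/(2514 + q) = ((-6 - 29)/(9 - 29) + 2827)/(2514 - 529) = (-35/(-20) + 2827)/1985 = (-1/20*(-35) + 2827)*(1/1985) = (7/4 + 2827)*(1/1985) = (11315/4)*(1/1985) = 2263/1588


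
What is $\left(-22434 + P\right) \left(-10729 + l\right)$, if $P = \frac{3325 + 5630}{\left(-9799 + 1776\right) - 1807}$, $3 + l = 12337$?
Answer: $- \frac{70791791175}{1966} \approx -3.6008 \cdot 10^{7}$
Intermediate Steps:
$l = 12334$ ($l = -3 + 12337 = 12334$)
$P = - \frac{1791}{1966}$ ($P = \frac{8955}{-8023 - 1807} = \frac{8955}{-9830} = 8955 \left(- \frac{1}{9830}\right) = - \frac{1791}{1966} \approx -0.91099$)
$\left(-22434 + P\right) \left(-10729 + l\right) = \left(-22434 - \frac{1791}{1966}\right) \left(-10729 + 12334\right) = \left(- \frac{44107035}{1966}\right) 1605 = - \frac{70791791175}{1966}$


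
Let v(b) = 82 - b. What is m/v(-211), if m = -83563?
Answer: -83563/293 ≈ -285.20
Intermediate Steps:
m/v(-211) = -83563/(82 - 1*(-211)) = -83563/(82 + 211) = -83563/293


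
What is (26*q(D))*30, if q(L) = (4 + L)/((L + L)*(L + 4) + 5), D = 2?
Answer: 4680/29 ≈ 161.38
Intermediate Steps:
q(L) = (4 + L)/(5 + 2*L*(4 + L)) (q(L) = (4 + L)/((2*L)*(4 + L) + 5) = (4 + L)/(2*L*(4 + L) + 5) = (4 + L)/(5 + 2*L*(4 + L)))
(26*q(D))*30 = (26*((4 + 2)/(5 + 2*2² + 8*2)))*30 = (26*(6/(5 + 2*4 + 16)))*30 = (26*(6/(5 + 8 + 16)))*30 = (26*(6/29))*30 = (156/29)*30 = 4680/29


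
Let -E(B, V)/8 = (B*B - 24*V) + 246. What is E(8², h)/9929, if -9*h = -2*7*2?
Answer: -102416/29787 ≈ -3.4383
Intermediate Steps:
h = 28/9 (h = -(-2*7)*2/9 = -(-14)*2/9 = -⅑*(-28) = 28/9 ≈ 3.1111)
E(B, V) = -1968 - 8*B² + 192*V (E(B, V) = -8*((B*B - 24*V) + 246) = -8*((B² - 24*V) + 246) = -8*(246 + B² - 24*V) = -1968 - 8*B² + 192*V)
E(8², h)/9929 = (-1968 - 8*(8²)² + 192*(28/9))/9929 = (-1968 - 8*64² + 1792/3)*(1/9929) = (-1968 - 8*4096 + 1792/3)*(1/9929) = (-1968 - 32768 + 1792/3)*(1/9929) = -102416/3*1/9929 = -102416/29787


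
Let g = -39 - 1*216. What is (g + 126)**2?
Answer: 16641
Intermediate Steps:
g = -255 (g = -39 - 216 = -255)
(g + 126)**2 = (-255 + 126)**2 = (-129)**2 = 16641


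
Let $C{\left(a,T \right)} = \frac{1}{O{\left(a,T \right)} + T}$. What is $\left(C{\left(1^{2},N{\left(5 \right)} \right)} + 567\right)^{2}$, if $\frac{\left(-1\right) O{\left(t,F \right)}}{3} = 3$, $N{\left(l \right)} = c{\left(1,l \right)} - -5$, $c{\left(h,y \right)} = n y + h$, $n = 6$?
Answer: $\frac{234396100}{729} \approx 3.2153 \cdot 10^{5}$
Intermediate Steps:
$c{\left(h,y \right)} = h + 6 y$ ($c{\left(h,y \right)} = 6 y + h = h + 6 y$)
$N{\left(l \right)} = 6 + 6 l$ ($N{\left(l \right)} = \left(1 + 6 l\right) - -5 = \left(1 + 6 l\right) + 5 = 6 + 6 l$)
$O{\left(t,F \right)} = -9$ ($O{\left(t,F \right)} = \left(-3\right) 3 = -9$)
$C{\left(a,T \right)} = \frac{1}{-9 + T}$
$\left(C{\left(1^{2},N{\left(5 \right)} \right)} + 567\right)^{2} = \left(\frac{1}{-9 + \left(6 + 6 \cdot 5\right)} + 567\right)^{2} = \left(\frac{1}{-9 + \left(6 + 30\right)} + 567\right)^{2} = \left(\frac{1}{-9 + 36} + 567\right)^{2} = \left(\frac{1}{27} + 567\right)^{2} = \left(\frac{15310}{27}\right)^{2} = \frac{234396100}{729}$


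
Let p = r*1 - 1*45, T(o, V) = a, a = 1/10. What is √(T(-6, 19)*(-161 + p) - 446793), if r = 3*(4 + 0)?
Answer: I*√11170310/5 ≈ 668.44*I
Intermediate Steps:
a = ⅒ ≈ 0.10000
r = 12 (r = 3*4 = 12)
T(o, V) = ⅒
p = -33 (p = 12*1 - 1*45 = 12 - 45 = -33)
√(T(-6, 19)*(-161 + p) - 446793) = √((-161 - 33)/10 - 446793) = √((⅒)*(-194) - 446793) = √(-97/5 - 446793) = √(-2234062/5) = I*√11170310/5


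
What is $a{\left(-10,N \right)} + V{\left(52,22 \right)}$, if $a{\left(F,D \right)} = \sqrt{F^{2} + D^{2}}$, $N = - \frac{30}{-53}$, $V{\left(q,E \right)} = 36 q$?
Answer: $1872 + \frac{10 \sqrt{2818}}{53} \approx 1882.0$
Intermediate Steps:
$N = \frac{30}{53}$ ($N = \left(-30\right) \left(- \frac{1}{53}\right) = \frac{30}{53} \approx 0.56604$)
$a{\left(F,D \right)} = \sqrt{D^{2} + F^{2}}$
$a{\left(-10,N \right)} + V{\left(52,22 \right)} = \sqrt{\left(\frac{30}{53}\right)^{2} + \left(-10\right)^{2}} + 36 \cdot 52 = \sqrt{\frac{900}{2809} + 100} + 1872 = \sqrt{\frac{281800}{2809}} + 1872 = \frac{10 \sqrt{2818}}{53} + 1872 = 1872 + \frac{10 \sqrt{2818}}{53}$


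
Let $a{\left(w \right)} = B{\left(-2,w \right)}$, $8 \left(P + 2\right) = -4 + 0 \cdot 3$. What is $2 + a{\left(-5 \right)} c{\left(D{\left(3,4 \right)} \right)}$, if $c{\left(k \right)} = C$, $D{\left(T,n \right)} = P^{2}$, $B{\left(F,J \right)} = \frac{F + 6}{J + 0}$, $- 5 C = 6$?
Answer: $\frac{74}{25} \approx 2.96$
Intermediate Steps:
$P = - \frac{5}{2}$ ($P = -2 + \frac{-4 + 0 \cdot 3}{8} = -2 + \frac{-4 + 0}{8} = -2 + \frac{1}{8} \left(-4\right) = -2 - \frac{1}{2} = - \frac{5}{2} \approx -2.5$)
$C = - \frac{6}{5}$ ($C = \left(- \frac{1}{5}\right) 6 = - \frac{6}{5} \approx -1.2$)
$B{\left(F,J \right)} = \frac{6 + F}{J}$
$a{\left(w \right)} = \frac{4}{w}$ ($a{\left(w \right)} = \frac{6 - 2}{w} = \frac{1}{w} 4 = \frac{4}{w}$)
$D{\left(T,n \right)} = \frac{25}{4}$ ($D{\left(T,n \right)} = \left(- \frac{5}{2}\right)^{2} = \frac{25}{4}$)
$c{\left(k \right)} = - \frac{6}{5}$
$2 + a{\left(-5 \right)} c{\left(D{\left(3,4 \right)} \right)} = 2 + \frac{4}{-5} \left(- \frac{6}{5}\right) = 2 + 4 \left(- \frac{1}{5}\right) \left(- \frac{6}{5}\right) = 2 - - \frac{24}{25} = 2 + \frac{24}{25} = \frac{74}{25}$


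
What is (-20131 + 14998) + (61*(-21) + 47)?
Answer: -6367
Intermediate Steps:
(-20131 + 14998) + (61*(-21) + 47) = -5133 + (-1281 + 47) = -5133 - 1234 = -6367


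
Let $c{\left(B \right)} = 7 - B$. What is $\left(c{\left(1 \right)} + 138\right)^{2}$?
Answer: $20736$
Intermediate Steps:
$\left(c{\left(1 \right)} + 138\right)^{2} = \left(\left(7 - 1\right) + 138\right)^{2} = \left(6 + 138\right)^{2} = 144^{2} = 20736$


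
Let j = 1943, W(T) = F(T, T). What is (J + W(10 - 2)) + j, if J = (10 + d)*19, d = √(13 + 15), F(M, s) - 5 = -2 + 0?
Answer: 2136 + 38*√7 ≈ 2236.5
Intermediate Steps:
F(M, s) = 3 (F(M, s) = 5 + (-2 + 0) = 5 - 2 = 3)
d = 2*√7 (d = √28 = 2*√7 ≈ 5.2915)
W(T) = 3
J = 190 + 38*√7 (J = (10 + 2*√7)*19 = 190 + 38*√7 ≈ 290.54)
(J + W(10 - 2)) + j = ((190 + 38*√7) + 3) + 1943 = (193 + 38*√7) + 1943 = 2136 + 38*√7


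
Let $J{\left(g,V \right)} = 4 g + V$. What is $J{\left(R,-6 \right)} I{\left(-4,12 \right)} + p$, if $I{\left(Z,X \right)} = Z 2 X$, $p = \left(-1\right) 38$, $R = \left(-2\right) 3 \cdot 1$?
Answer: $2842$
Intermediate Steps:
$R = -6$ ($R = \left(-6\right) 1 = -6$)
$J{\left(g,V \right)} = V + 4 g$
$p = -38$
$I{\left(Z,X \right)} = 2 X Z$ ($I{\left(Z,X \right)} = 2 Z X = 2 X Z$)
$J{\left(R,-6 \right)} I{\left(-4,12 \right)} + p = \left(-6 + 4 \left(-6\right)\right) 2 \cdot 12 \left(-4\right) - 38 = \left(-6 - 24\right) \left(-96\right) - 38 = \left(-30\right) \left(-96\right) - 38 = 2880 - 38 = 2842$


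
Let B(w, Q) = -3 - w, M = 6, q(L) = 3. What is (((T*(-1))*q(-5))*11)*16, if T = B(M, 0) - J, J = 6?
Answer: 7920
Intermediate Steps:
T = -15 (T = (-3 - 1*6) - 1*6 = (-3 - 6) - 6 = -9 - 6 = -15)
(((T*(-1))*q(-5))*11)*16 = ((-15*(-1)*3)*11)*16 = ((15*3)*11)*16 = (45*11)*16 = 495*16 = 7920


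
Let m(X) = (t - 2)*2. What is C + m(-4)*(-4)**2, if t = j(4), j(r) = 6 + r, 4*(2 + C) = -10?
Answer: 503/2 ≈ 251.50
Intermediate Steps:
C = -9/2 (C = -2 + (1/4)*(-10) = -2 - 5/2 = -9/2 ≈ -4.5000)
t = 10 (t = 6 + 4 = 10)
m(X) = 16 (m(X) = (10 - 2)*2 = 8*2 = 16)
C + m(-4)*(-4)**2 = -9/2 + 16*(-4)**2 = -9/2 + 16*16 = -9/2 + 256 = 503/2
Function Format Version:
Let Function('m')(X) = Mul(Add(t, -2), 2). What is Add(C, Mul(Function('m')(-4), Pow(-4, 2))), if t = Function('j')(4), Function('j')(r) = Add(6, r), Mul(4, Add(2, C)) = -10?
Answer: Rational(503, 2) ≈ 251.50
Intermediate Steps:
C = Rational(-9, 2) (C = Add(-2, Mul(Rational(1, 4), -10)) = Add(-2, Rational(-5, 2)) = Rational(-9, 2) ≈ -4.5000)
t = 10 (t = Add(6, 4) = 10)
Function('m')(X) = 16 (Function('m')(X) = Mul(Add(10, -2), 2) = Mul(8, 2) = 16)
Add(C, Mul(Function('m')(-4), Pow(-4, 2))) = Add(Rational(-9, 2), Mul(16, Pow(-4, 2))) = Add(Rational(-9, 2), Mul(16, 16)) = Add(Rational(-9, 2), 256) = Rational(503, 2)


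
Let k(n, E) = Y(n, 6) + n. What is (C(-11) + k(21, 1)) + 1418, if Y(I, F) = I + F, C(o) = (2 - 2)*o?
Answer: 1466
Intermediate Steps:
C(o) = 0 (C(o) = 0*o = 0)
Y(I, F) = F + I
k(n, E) = 6 + 2*n (k(n, E) = (6 + n) + n = 6 + 2*n)
(C(-11) + k(21, 1)) + 1418 = (0 + (6 + 2*21)) + 1418 = (0 + (6 + 42)) + 1418 = (0 + 48) + 1418 = 48 + 1418 = 1466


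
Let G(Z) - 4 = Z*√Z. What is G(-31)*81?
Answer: 324 - 2511*I*√31 ≈ 324.0 - 13981.0*I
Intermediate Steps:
G(Z) = 4 + Z^(3/2) (G(Z) = 4 + Z*√Z = 4 + Z^(3/2))
G(-31)*81 = (4 + (-31)^(3/2))*81 = (4 - 31*I*√31)*81 = 324 - 2511*I*√31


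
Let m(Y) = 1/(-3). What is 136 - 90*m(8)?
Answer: 166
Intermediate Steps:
m(Y) = -⅓
136 - 90*m(8) = 136 - 90*(-⅓) = 136 + 30 = 166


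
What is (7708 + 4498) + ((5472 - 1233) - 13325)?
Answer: 3120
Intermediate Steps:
(7708 + 4498) + ((5472 - 1233) - 13325) = 12206 + (4239 - 13325) = 12206 - 9086 = 3120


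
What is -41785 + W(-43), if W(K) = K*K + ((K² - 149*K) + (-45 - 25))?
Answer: -31750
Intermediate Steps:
W(K) = -70 - 149*K + 2*K² (W(K) = K² + ((K² - 149*K) - 70) = K² + (-70 + K² - 149*K) = -70 - 149*K + 2*K²)
-41785 + W(-43) = -41785 + (-70 - 149*(-43) + 2*(-43)²) = -41785 + (-70 + 6407 + 2*1849) = -41785 + (-70 + 6407 + 3698) = -41785 + 10035 = -31750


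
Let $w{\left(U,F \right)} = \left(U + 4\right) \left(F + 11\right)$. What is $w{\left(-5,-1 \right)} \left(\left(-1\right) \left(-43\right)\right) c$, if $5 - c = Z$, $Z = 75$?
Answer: $30100$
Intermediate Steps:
$w{\left(U,F \right)} = \left(4 + U\right) \left(11 + F\right)$
$c = -70$ ($c = 5 - 75 = -70$)
$w{\left(-5,-1 \right)} \left(\left(-1\right) \left(-43\right)\right) c = \left(44 + 4 \left(-1\right) + 11 \left(-5\right) - -5\right) \left(\left(-1\right) \left(-43\right)\right) \left(-70\right) = \left(44 - 4 - 55 + 5\right) 43 \left(-70\right) = \left(-10\right) 43 \left(-70\right) = \left(-430\right) \left(-70\right) = 30100$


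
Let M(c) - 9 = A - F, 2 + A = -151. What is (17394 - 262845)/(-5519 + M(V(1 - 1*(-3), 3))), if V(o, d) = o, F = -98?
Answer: 81817/1855 ≈ 44.106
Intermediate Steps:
A = -153 (A = -2 - 151 = -153)
M(c) = -46 (M(c) = 9 + (-153 - 1*(-98)) = 9 + (-153 + 98) = 9 - 55 = -46)
(17394 - 262845)/(-5519 + M(V(1 - 1*(-3), 3))) = (17394 - 262845)/(-5519 - 46) = -245451/(-5565) = -245451*(-1/5565) = 81817/1855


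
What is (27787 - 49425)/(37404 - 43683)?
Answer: 21638/6279 ≈ 3.4461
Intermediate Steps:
(27787 - 49425)/(37404 - 43683) = -21638/(-6279) = -21638*(-1/6279) = 21638/6279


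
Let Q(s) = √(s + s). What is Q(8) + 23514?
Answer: 23518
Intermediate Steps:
Q(s) = √2*√s (Q(s) = √(2*s) = √2*√s)
Q(8) + 23514 = √2*√8 + 23514 = √2*(2*√2) + 23514 = 4 + 23514 = 23518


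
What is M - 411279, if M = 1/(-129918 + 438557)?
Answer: -126936739280/308639 ≈ -4.1128e+5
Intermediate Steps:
M = 1/308639 ≈ 3.2400e-6
M - 411279 = 1/308639 - 411279 = -126936739280/308639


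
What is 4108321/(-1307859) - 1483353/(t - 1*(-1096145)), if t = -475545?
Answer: -641377226261/115951042200 ≈ -5.5314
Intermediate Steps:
4108321/(-1307859) - 1483353/(t - 1*(-1096145)) = 4108321/(-1307859) - 1483353/(-475545 - 1*(-1096145)) = 4108321*(-1/1307859) - 1483353/(-475545 + 1096145) = -586903/186837 - 1483353/620600 = -641377226261/115951042200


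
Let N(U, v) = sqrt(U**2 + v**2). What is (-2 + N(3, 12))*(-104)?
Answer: 208 - 312*sqrt(17) ≈ -1078.4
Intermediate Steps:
(-2 + N(3, 12))*(-104) = (-2 + sqrt(3**2 + 12**2))*(-104) = (-2 + sqrt(9 + 144))*(-104) = (-2 + sqrt(153))*(-104) = (-2 + 3*sqrt(17))*(-104) = 208 - 312*sqrt(17)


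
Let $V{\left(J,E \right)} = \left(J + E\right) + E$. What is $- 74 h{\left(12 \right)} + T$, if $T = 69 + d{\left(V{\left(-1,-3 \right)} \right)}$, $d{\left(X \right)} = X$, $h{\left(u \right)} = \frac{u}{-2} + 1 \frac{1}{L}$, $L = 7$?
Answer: $\frac{3468}{7} \approx 495.43$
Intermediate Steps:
$h{\left(u \right)} = \frac{1}{7} - \frac{u}{2}$ ($h{\left(u \right)} = \frac{u}{-2} + 1 \cdot \frac{1}{7} = u \left(- \frac{1}{2}\right) + 1 \cdot \frac{1}{7} = - \frac{u}{2} + \frac{1}{7} = \frac{1}{7} - \frac{u}{2}$)
$V{\left(J,E \right)} = J + 2 E$ ($V{\left(J,E \right)} = \left(E + J\right) + E = J + 2 E$)
$T = 62$ ($T = 69 + \left(-1 + 2 \left(-3\right)\right) = 69 - 7 = 62$)
$- 74 h{\left(12 \right)} + T = - 74 \left(\frac{1}{7} - 6\right) + 62 = \left(-74\right) \left(- \frac{41}{7}\right) + 62 = \frac{3034}{7} + 62 = \frac{3468}{7}$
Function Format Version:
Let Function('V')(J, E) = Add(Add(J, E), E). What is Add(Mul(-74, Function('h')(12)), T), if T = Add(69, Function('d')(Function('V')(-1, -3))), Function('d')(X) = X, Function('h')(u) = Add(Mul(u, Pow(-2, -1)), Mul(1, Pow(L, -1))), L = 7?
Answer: Rational(3468, 7) ≈ 495.43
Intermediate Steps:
Function('h')(u) = Add(Rational(1, 7), Mul(Rational(-1, 2), u)) (Function('h')(u) = Add(Mul(u, Pow(-2, -1)), Mul(1, Pow(7, -1))) = Add(Mul(u, Rational(-1, 2)), Mul(1, Rational(1, 7))) = Add(Mul(Rational(-1, 2), u), Rational(1, 7)) = Add(Rational(1, 7), Mul(Rational(-1, 2), u)))
Function('V')(J, E) = Add(J, Mul(2, E)) (Function('V')(J, E) = Add(Add(E, J), E) = Add(J, Mul(2, E)))
T = 62 (T = Add(69, Add(-1, Mul(2, -3))) = Add(69, Add(-1, -6)) = Add(69, -7) = 62)
Add(Mul(-74, Function('h')(12)), T) = Add(Mul(-74, Add(Rational(1, 7), Mul(Rational(-1, 2), 12))), 62) = Add(Mul(-74, Add(Rational(1, 7), -6)), 62) = Add(Mul(-74, Rational(-41, 7)), 62) = Add(Rational(3034, 7), 62) = Rational(3468, 7)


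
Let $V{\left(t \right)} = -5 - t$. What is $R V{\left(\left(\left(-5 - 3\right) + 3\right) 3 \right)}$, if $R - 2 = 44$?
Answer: $460$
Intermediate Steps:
$R = 46$ ($R = 2 + 44 = 46$)
$R V{\left(\left(\left(-5 - 3\right) + 3\right) 3 \right)} = 46 \left(-5 - \left(\left(-5 - 3\right) + 3\right) 3\right) = 46 \left(-5 - \left(-8 + 3\right) 3\right) = 46 \left(-5 - \left(-5\right) 3\right) = 46 \left(-5 - -15\right) = 46 \left(-5 + 15\right) = 46 \cdot 10 = 460$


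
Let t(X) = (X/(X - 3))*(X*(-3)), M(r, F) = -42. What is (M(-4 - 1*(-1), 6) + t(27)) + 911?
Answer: 6223/8 ≈ 777.88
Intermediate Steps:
t(X) = -3*X**2/(-3 + X) (t(X) = (X/(-3 + X))*(-3*X) = -3*X**2/(-3 + X))
(M(-4 - 1*(-1), 6) + t(27)) + 911 = (-42 - 3*27**2/(-3 + 27)) + 911 = (-42 - 3*729/24) + 911 = (-42 - 3*729*1/24) + 911 = (-42 - 729/8) + 911 = -1065/8 + 911 = 6223/8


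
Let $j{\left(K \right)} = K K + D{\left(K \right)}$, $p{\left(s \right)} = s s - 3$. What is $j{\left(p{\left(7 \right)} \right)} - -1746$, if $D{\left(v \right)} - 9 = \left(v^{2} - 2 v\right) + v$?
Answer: $5941$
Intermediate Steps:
$D{\left(v \right)} = 9 + v^{2} - v$ ($D{\left(v \right)} = 9 + \left(\left(v^{2} - 2 v\right) + v\right) = 9 + \left(v^{2} - v\right) = 9 + v^{2} - v$)
$p{\left(s \right)} = -3 + s^{2}$ ($p{\left(s \right)} = s^{2} - 3 = -3 + s^{2}$)
$j{\left(K \right)} = 9 - K + 2 K^{2}$ ($j{\left(K \right)} = K K + \left(9 + K^{2} - K\right) = K^{2} + \left(9 + K^{2} - K\right) = 9 - K + 2 K^{2}$)
$j{\left(p{\left(7 \right)} \right)} - -1746 = \left(9 - \left(-3 + 7^{2}\right) + 2 \left(-3 + 7^{2}\right)^{2}\right) - -1746 = \left(9 - \left(-3 + 49\right) + 2 \left(-3 + 49\right)^{2}\right) + 1746 = \left(9 - 46 + 2 \cdot 46^{2}\right) + 1746 = \left(9 - 46 + 2 \cdot 2116\right) + 1746 = \left(9 - 46 + 4232\right) + 1746 = 4195 + 1746 = 5941$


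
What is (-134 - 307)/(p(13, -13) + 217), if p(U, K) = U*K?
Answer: -147/16 ≈ -9.1875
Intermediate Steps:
p(U, K) = K*U
(-134 - 307)/(p(13, -13) + 217) = (-134 - 307)/(-13*13 + 217) = -441/(-169 + 217) = -441/48 = -441*1/48 = -147/16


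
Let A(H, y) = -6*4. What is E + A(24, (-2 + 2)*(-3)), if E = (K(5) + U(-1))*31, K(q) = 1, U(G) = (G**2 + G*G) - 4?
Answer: -55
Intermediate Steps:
U(G) = -4 + 2*G**2 (U(G) = (G**2 + G**2) - 4 = 2*G**2 - 4 = -4 + 2*G**2)
A(H, y) = -24
E = -31 (E = (1 + (-4 + 2*(-1)**2))*31 = (1 + (-4 + 2*1))*31 = (1 + (-4 + 2))*31 = (1 - 2)*31 = -1*31 = -31)
E + A(24, (-2 + 2)*(-3)) = -31 - 24 = -55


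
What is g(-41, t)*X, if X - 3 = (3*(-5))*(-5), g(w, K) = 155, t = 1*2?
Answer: 12090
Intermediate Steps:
t = 2
X = 78 (X = 3 + (3*(-5))*(-5) = 3 - 15*(-5) = 3 + 75 = 78)
g(-41, t)*X = 155*78 = 12090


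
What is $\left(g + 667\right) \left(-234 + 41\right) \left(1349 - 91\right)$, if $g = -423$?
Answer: $-59241736$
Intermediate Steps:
$\left(g + 667\right) \left(-234 + 41\right) \left(1349 - 91\right) = \left(-423 + 667\right) \left(-234 + 41\right) \left(1349 - 91\right) = 244 \left(-193\right) 1258 = \left(-47092\right) 1258 = -59241736$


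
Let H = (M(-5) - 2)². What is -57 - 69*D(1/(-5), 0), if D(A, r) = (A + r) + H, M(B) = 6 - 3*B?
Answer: -124761/5 ≈ -24952.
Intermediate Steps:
H = 361 (H = ((6 - 3*(-5)) - 2)² = ((6 + 15) - 2)² = (21 - 2)² = 19² = 361)
D(A, r) = 361 + A + r (D(A, r) = (A + r) + 361 = 361 + A + r)
-57 - 69*D(1/(-5), 0) = -57 - 69*(361 + 1/(-5) + 0) = -57 - 69*(361 - ⅕ + 0) = -57 - 69*1804/5 = -57 - 124476/5 = -124761/5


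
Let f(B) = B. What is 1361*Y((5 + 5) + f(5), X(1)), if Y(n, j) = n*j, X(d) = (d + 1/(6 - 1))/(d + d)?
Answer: 12249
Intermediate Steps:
X(d) = (⅕ + d)/(2*d) (X(d) = (d + 1/5)/((2*d)) = (d + ⅕)*(1/(2*d)) = (⅕ + d)*(1/(2*d)) = (⅕ + d)/(2*d))
Y(n, j) = j*n
1361*Y((5 + 5) + f(5), X(1)) = 1361*(((⅒)*(1 + 5*1)/1)*((5 + 5) + 5)) = 1361*(((⅒)*1*(1 + 5))*(10 + 5)) = 1361*(((⅒)*1*6)*15) = 1361*((⅗)*15) = 1361*9 = 12249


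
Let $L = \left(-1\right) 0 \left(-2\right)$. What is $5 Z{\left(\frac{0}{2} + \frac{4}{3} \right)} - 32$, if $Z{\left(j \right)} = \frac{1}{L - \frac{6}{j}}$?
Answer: $- \frac{298}{9} \approx -33.111$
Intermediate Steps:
$L = 0$ ($L = 0 \left(-2\right) = 0$)
$Z{\left(j \right)} = - \frac{j}{6}$ ($Z{\left(j \right)} = \frac{1}{0 - \frac{6}{j}} = \frac{1}{\left(-6\right) \frac{1}{j}} = - \frac{j}{6}$)
$5 Z{\left(\frac{0}{2} + \frac{4}{3} \right)} - 32 = 5 \left(- \frac{\frac{0}{2} + \frac{4}{3}}{6}\right) - 32 = 5 \left(- \frac{0 \cdot \frac{1}{2} + 4 \cdot \frac{1}{3}}{6}\right) - 32 = 5 \left(- \frac{0 + \frac{4}{3}}{6}\right) - 32 = 5 \left(\left(- \frac{1}{6}\right) \frac{4}{3}\right) - 32 = 5 \left(- \frac{2}{9}\right) - 32 = - \frac{10}{9} - 32 = - \frac{298}{9}$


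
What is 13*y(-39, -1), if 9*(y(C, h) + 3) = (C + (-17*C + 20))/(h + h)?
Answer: -4537/9 ≈ -504.11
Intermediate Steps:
y(C, h) = -3 + (20 - 16*C)/(18*h) (y(C, h) = -3 + ((C + (-17*C + 20))/(h + h))/9 = -3 + ((C + (20 - 17*C))/((2*h)))/9 = -3 + ((20 - 16*C)*(1/(2*h)))/9 = -3 + ((20 - 16*C)/(2*h))/9 = -3 + (20 - 16*C)/(18*h))
13*y(-39, -1) = 13*((⅑)*(10 - 27*(-1) - 8*(-39))/(-1)) = 13*((⅑)*(-1)*(10 + 27 + 312)) = 13*((⅑)*(-1)*349) = 13*(-349/9) = -4537/9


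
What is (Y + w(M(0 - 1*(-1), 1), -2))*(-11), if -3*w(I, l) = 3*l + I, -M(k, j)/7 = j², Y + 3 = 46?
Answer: -1562/3 ≈ -520.67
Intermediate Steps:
Y = 43 (Y = -3 + 46 = 43)
M(k, j) = -7*j²
w(I, l) = -l - I/3 (w(I, l) = -(3*l + I)/3 = -(I + 3*l)/3 = -l - I/3)
(Y + w(M(0 - 1*(-1), 1), -2))*(-11) = (43 + (-1*(-2) - (-7)*1²/3))*(-11) = (43 + (2 - (-7)/3))*(-11) = (43 + (2 - ⅓*(-7)))*(-11) = (43 + (2 + 7/3))*(-11) = (43 + 13/3)*(-11) = (142/3)*(-11) = -1562/3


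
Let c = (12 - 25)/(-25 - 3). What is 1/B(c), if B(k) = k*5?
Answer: 28/65 ≈ 0.43077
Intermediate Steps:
c = 13/28 (c = -13/(-28) = -13*(-1/28) = 13/28 ≈ 0.46429)
B(k) = 5*k
1/B(c) = 1/(5*(13/28)) = 1/(65/28) = 28/65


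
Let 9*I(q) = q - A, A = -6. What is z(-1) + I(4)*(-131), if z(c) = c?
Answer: -1319/9 ≈ -146.56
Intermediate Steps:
I(q) = ⅔ + q/9 (I(q) = (q - 1*(-6))/9 = (q + 6)/9 = (6 + q)/9 = ⅔ + q/9)
z(-1) + I(4)*(-131) = -1 + (⅔ + (⅑)*4)*(-131) = -1 + (⅔ + 4/9)*(-131) = -1 + (10/9)*(-131) = -1 - 1310/9 = -1319/9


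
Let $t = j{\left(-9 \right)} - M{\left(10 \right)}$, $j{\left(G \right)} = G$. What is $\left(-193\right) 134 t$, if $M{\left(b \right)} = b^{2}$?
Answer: $2818958$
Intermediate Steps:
$t = -109$ ($t = -9 - 10^{2} = -9 - 100 = -109$)
$\left(-193\right) 134 t = \left(-193\right) 134 \left(-109\right) = \left(-25862\right) \left(-109\right) = 2818958$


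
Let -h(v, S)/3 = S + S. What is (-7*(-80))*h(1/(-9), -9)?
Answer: 30240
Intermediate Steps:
h(v, S) = -6*S (h(v, S) = -3*(S + S) = -6*S)
(-7*(-80))*h(1/(-9), -9) = (-7*(-80))*(-6*(-9)) = 560*54 = 30240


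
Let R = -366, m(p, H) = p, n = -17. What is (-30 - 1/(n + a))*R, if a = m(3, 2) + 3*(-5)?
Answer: 318054/29 ≈ 10967.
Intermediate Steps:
a = -12 (a = 3 + 3*(-5) = 3 - 15 = -12)
(-30 - 1/(n + a))*R = (-30 - 1/(-17 - 12))*(-366) = (-30 - 1/(-29))*(-366) = (-30 - 1*(-1/29))*(-366) = (-30 + 1/29)*(-366) = -869/29*(-366) = 318054/29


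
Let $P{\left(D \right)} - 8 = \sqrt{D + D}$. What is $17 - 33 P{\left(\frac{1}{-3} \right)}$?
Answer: $-247 - 11 i \sqrt{6} \approx -247.0 - 26.944 i$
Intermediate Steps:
$P{\left(D \right)} = 8 + \sqrt{2} \sqrt{D}$ ($P{\left(D \right)} = 8 + \sqrt{D + D} = 8 + \sqrt{2 D} = 8 + \sqrt{2} \sqrt{D}$)
$17 - 33 P{\left(\frac{1}{-3} \right)} = 17 - 33 \left(8 + \sqrt{2} \sqrt{\frac{1}{-3}}\right) = 17 - 33 \left(8 + \sqrt{2} \sqrt{- \frac{1}{3}}\right) = 17 - 33 \left(8 + \sqrt{2} \frac{i \sqrt{3}}{3}\right) = 17 - 33 \left(8 + \frac{i \sqrt{6}}{3}\right) = 17 - \left(264 + 11 i \sqrt{6}\right) = -247 - 11 i \sqrt{6}$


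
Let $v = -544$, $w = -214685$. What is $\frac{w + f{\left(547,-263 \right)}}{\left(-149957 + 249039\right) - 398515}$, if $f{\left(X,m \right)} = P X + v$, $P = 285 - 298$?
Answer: $\frac{222340}{299433} \approx 0.74254$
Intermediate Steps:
$P = -13$ ($P = 285 - 298 = -13$)
$f{\left(X,m \right)} = -544 - 13 X$ ($f{\left(X,m \right)} = - 13 X - 544 = -544 - 13 X$)
$\frac{w + f{\left(547,-263 \right)}}{\left(-149957 + 249039\right) - 398515} = \frac{-214685 - 7655}{\left(-149957 + 249039\right) - 398515} = \frac{-214685 - 7655}{99082 - 398515} = \frac{-214685 - 7655}{-299433} = \left(-222340\right) \left(- \frac{1}{299433}\right) = \frac{222340}{299433}$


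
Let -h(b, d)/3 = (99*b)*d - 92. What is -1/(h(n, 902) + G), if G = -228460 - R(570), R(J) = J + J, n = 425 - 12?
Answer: 1/110869546 ≈ 9.0196e-9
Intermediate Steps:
n = 413
h(b, d) = 276 - 297*b*d (h(b, d) = -3*((99*b)*d - 92) = -3*(99*b*d - 92) = -3*(-92 + 99*b*d) = 276 - 297*b*d)
R(J) = 2*J
G = -229600 (G = -228460 - 2*570 = -228460 - 1*1140 = -228460 - 1140 = -229600)
-1/(h(n, 902) + G) = -1/((276 - 297*413*902) - 229600) = -1/((276 - 110640222) - 229600) = -1/(-110639946 - 229600) = -1/(-110869546) = -1*(-1/110869546) = 1/110869546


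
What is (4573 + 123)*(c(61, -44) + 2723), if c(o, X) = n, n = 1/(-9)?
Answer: 115080176/9 ≈ 1.2787e+7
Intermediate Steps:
n = -⅑ ≈ -0.11111
c(o, X) = -⅑
(4573 + 123)*(c(61, -44) + 2723) = (4573 + 123)*(-⅑ + 2723) = 4696*(24506/9) = 115080176/9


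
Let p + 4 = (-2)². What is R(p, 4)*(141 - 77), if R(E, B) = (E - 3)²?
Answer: 576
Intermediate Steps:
p = 0 (p = -4 + (-2)² = -4 + 4 = 0)
R(E, B) = (-3 + E)²
R(p, 4)*(141 - 77) = (-3 + 0)²*(141 - 77) = (-3)²*64 = 9*64 = 576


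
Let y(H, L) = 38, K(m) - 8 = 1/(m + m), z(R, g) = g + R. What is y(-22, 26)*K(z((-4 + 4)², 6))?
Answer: 1843/6 ≈ 307.17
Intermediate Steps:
z(R, g) = R + g
K(m) = 8 + 1/(2*m) (K(m) = 8 + 1/(m + m) = 8 + 1/(2*m))
y(-22, 26)*K(z((-4 + 4)², 6)) = 38*(8 + 1/(2*((-4 + 4)² + 6))) = 38*(8 + 1/(2*(0² + 6))) = 38*(8 + 1/(2*(0 + 6))) = 38*(8 + (½)/6) = 38*(8 + (½)*(⅙)) = 38*(8 + 1/12) = 38*(97/12) = 1843/6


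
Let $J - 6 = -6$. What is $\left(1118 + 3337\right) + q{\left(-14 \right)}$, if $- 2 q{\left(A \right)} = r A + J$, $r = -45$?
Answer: $4140$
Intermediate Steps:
$J = 0$ ($J = 6 - 6 = 0$)
$q{\left(A \right)} = \frac{45 A}{2}$ ($q{\left(A \right)} = - \frac{- 45 A + 0}{2} = - \frac{\left(-45\right) A}{2} = \frac{45 A}{2}$)
$\left(1118 + 3337\right) + q{\left(-14 \right)} = \left(1118 + 3337\right) + \frac{45}{2} \left(-14\right) = 4455 - 315 = 4140$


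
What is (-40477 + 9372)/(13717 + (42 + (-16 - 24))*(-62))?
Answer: -31105/13593 ≈ -2.2883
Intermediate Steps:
(-40477 + 9372)/(13717 + (42 + (-16 - 24))*(-62)) = -31105/(13717 + (42 - 40)*(-62)) = -31105/(13717 + 2*(-62)) = -31105/(13717 - 124) = -31105/13593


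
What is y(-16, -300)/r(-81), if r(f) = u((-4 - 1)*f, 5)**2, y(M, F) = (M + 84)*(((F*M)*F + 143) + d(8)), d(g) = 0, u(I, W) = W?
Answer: -97910276/25 ≈ -3.9164e+6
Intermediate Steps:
y(M, F) = (84 + M)*(143 + M*F**2) (y(M, F) = (M + 84)*(((F*M)*F + 143) + 0) = (84 + M)*((M*F**2 + 143) + 0) = (84 + M)*((143 + M*F**2) + 0) = (84 + M)*(143 + M*F**2))
r(f) = 25 (r(f) = 5**2 = 25)
y(-16, -300)/r(-81) = (12012 + 143*(-16) + (-300)**2*(-16)**2 + 84*(-16)*(-300)**2)/25 = (12012 - 2288 + 90000*256 + 84*(-16)*90000)*(1/25) = (12012 - 2288 + 23040000 - 120960000)*(1/25) = -97910276*1/25 = -97910276/25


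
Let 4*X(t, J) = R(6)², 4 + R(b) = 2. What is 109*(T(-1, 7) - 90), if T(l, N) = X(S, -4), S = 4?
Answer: -9701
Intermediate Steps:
R(b) = -2 (R(b) = -4 + 2 = -2)
X(t, J) = 1 (X(t, J) = (¼)*(-2)² = (¼)*4 = 1)
T(l, N) = 1
109*(T(-1, 7) - 90) = 109*(1 - 90) = 109*(-89) = -9701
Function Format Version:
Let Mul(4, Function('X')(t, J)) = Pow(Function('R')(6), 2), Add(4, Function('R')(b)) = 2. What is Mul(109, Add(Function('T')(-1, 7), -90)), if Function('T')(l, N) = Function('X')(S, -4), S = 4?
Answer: -9701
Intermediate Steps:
Function('R')(b) = -2 (Function('R')(b) = Add(-4, 2) = -2)
Function('X')(t, J) = 1 (Function('X')(t, J) = Mul(Rational(1, 4), Pow(-2, 2)) = Mul(Rational(1, 4), 4) = 1)
Function('T')(l, N) = 1
Mul(109, Add(Function('T')(-1, 7), -90)) = Mul(109, Add(1, -90)) = Mul(109, -89) = -9701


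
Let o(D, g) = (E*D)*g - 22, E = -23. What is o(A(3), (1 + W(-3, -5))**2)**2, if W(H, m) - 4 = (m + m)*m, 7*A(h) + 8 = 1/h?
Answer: 2559241656169/441 ≈ 5.8033e+9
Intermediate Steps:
A(h) = -8/7 + 1/(7*h) (A(h) = -8/7 + (1/h)/7 = -8/7 + 1/(7*h))
W(H, m) = 4 + 2*m**2 (W(H, m) = 4 + (m + m)*m = 4 + (2*m)*m = 4 + 2*m**2)
o(D, g) = -22 - 23*D*g (o(D, g) = (-23*D)*g - 22 = -23*D*g - 22 = -22 - 23*D*g)
o(A(3), (1 + W(-3, -5))**2)**2 = (-22 - 23*(1/7)*(1 - 8*3)/3*(1 + (4 + 2*(-5)**2))**2)**2 = (-22 - 23*(1/7)*(1/3)*(1 - 24)*(1 + (4 + 2*25))**2)**2 = (-22 - 23*(1/7)*(1/3)*(-23)*(1 + (4 + 50))**2)**2 = (-22 - 23*(-23/21)*(1 + 54)**2)**2 = (-22 - 23*(-23/21)*55**2)**2 = (-22 - 23*(-23/21)*3025)**2 = (-22 + 1600225/21)**2 = (1599763/21)**2 = 2559241656169/441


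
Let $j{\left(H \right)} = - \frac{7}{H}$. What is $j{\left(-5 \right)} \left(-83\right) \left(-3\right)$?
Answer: $\frac{1743}{5} \approx 348.6$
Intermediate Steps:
$j{\left(-5 \right)} \left(-83\right) \left(-3\right) = - \frac{7}{-5} \left(-83\right) \left(-3\right) = \left(-7\right) \left(- \frac{1}{5}\right) \left(-83\right) \left(-3\right) = \frac{7}{5} \left(-83\right) \left(-3\right) = \left(- \frac{581}{5}\right) \left(-3\right) = \frac{1743}{5}$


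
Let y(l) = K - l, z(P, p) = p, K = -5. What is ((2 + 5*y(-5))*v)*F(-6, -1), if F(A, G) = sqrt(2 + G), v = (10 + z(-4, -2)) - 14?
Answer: -12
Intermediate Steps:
y(l) = -5 - l
v = -6 (v = (10 - 2) - 14 = 8 - 14 = -6)
((2 + 5*y(-5))*v)*F(-6, -1) = ((2 + 5*(-5 - 1*(-5)))*(-6))*sqrt(2 - 1) = ((2 + 5*(-5 + 5))*(-6))*sqrt(1) = ((2 + 5*0)*(-6))*1 = ((2 + 0)*(-6))*1 = (2*(-6))*1 = -12*1 = -12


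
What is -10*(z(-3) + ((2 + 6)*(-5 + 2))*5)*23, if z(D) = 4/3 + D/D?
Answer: 81190/3 ≈ 27063.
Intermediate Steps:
z(D) = 7/3 (z(D) = 4*(1/3) + 1 = 4/3 + 1 = 7/3)
-10*(z(-3) + ((2 + 6)*(-5 + 2))*5)*23 = -10*(7/3 + ((2 + 6)*(-5 + 2))*5)*23 = -10*(7/3 + (8*(-3))*5)*23 = -10*(7/3 - 24*5)*23 = -10*(7/3 - 120)*23 = -10*(-353/3)*23 = (3530/3)*23 = 81190/3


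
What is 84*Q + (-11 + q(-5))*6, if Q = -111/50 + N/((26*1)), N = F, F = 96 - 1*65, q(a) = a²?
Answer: -756/325 ≈ -2.3262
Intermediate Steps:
F = 31 (F = 96 - 65 = 31)
N = 31
Q = -334/325 (Q = -111/50 + 31/((26*1)) = -111*1/50 + 31/26 = -111/50 + 31*(1/26) = -111/50 + 31/26 = -334/325 ≈ -1.0277)
84*Q + (-11 + q(-5))*6 = 84*(-334/325) + (-11 + (-5)²)*6 = -28056/325 + (-11 + 25)*6 = -28056/325 + 14*6 = -28056/325 + 84 = -756/325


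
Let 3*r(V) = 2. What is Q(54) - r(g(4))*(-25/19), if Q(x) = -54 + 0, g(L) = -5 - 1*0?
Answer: -3028/57 ≈ -53.123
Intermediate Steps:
g(L) = -5 (g(L) = -5 + 0 = -5)
r(V) = ⅔ (r(V) = (⅓)*2 = ⅔)
Q(x) = -54
Q(54) - r(g(4))*(-25/19) = -54 - 2*(-25/19)/3 = -54 - 2*(-25*1/19)/3 = -54 - 2*(-25)/(3*19) = -54 - 1*(-50/57) = -54 + 50/57 = -3028/57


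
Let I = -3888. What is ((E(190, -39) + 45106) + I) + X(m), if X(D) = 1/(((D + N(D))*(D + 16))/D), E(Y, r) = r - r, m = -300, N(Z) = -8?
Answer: 901355149/21868 ≈ 41218.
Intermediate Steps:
E(Y, r) = 0
X(D) = D/((-8 + D)*(16 + D)) (X(D) = 1/(((D - 8)*(D + 16))/D) = 1/(((-8 + D)*(16 + D))/D) = 1/((-8 + D)*(16 + D)/D) = D/((-8 + D)*(16 + D)))
((E(190, -39) + 45106) + I) + X(m) = ((0 + 45106) - 3888) - 300/(-128 + (-300)**2 + 8*(-300)) = (45106 - 3888) - 300/(-128 + 90000 - 2400) = 41218 - 300/87472 = 41218 - 300*1/87472 = 41218 - 75/21868 = 901355149/21868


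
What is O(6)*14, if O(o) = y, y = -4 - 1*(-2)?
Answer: -28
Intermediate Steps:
y = -2 (y = -4 + 2 = -2)
O(o) = -2
O(6)*14 = -2*14 = -28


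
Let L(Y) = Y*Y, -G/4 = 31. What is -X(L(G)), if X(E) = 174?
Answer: -174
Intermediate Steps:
G = -124 (G = -4*31 = -124)
L(Y) = Y**2
-X(L(G)) = -1*174 = -174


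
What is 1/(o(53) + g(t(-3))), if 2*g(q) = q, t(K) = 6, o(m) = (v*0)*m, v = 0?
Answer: ⅓ ≈ 0.33333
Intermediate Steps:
o(m) = 0 (o(m) = (0*0)*m = 0*m = 0)
g(q) = q/2
1/(o(53) + g(t(-3))) = 1/(0 + (½)*6) = 1/(0 + 3) = 1/3 = ⅓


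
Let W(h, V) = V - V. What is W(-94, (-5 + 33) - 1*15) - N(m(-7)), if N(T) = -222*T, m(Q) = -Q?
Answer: 1554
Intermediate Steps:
W(h, V) = 0
W(-94, (-5 + 33) - 1*15) - N(m(-7)) = 0 - (-222)*(-1*(-7)) = 0 - (-222)*7 = 0 - 1*(-1554) = 0 + 1554 = 1554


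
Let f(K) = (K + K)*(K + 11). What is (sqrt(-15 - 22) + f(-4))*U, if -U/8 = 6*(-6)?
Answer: -16128 + 288*I*sqrt(37) ≈ -16128.0 + 1751.8*I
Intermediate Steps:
U = 288 (U = -48*(-6) = -8*(-36) = 288)
f(K) = 2*K*(11 + K) (f(K) = (2*K)*(11 + K) = 2*K*(11 + K))
(sqrt(-15 - 22) + f(-4))*U = (sqrt(-15 - 22) + 2*(-4)*(11 - 4))*288 = (sqrt(-37) + 2*(-4)*7)*288 = (I*sqrt(37) - 56)*288 = (-56 + I*sqrt(37))*288 = -16128 + 288*I*sqrt(37)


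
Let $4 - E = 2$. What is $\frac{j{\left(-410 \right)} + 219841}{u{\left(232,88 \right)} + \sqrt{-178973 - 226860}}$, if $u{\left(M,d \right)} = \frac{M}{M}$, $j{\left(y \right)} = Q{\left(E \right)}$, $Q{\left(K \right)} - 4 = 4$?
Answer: $\frac{73283}{135278} - \frac{73283 i \sqrt{405833}}{135278} \approx 0.54172 - 345.1 i$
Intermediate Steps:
$E = 2$ ($E = 4 - 2 = 2$)
$Q{\left(K \right)} = 8$ ($Q{\left(K \right)} = 4 + 4 = 8$)
$j{\left(y \right)} = 8$
$u{\left(M,d \right)} = 1$
$\frac{j{\left(-410 \right)} + 219841}{u{\left(232,88 \right)} + \sqrt{-178973 - 226860}} = \frac{8 + 219841}{1 + \sqrt{-178973 - 226860}} = \frac{219849}{1 + \sqrt{-405833}} = \frac{219849}{1 + i \sqrt{405833}}$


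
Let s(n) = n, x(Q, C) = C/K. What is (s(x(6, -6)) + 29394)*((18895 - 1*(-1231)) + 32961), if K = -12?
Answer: 3120931643/2 ≈ 1.5605e+9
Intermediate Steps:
x(Q, C) = -C/12 (x(Q, C) = C/(-12) = C*(-1/12) = -C/12)
(s(x(6, -6)) + 29394)*((18895 - 1*(-1231)) + 32961) = (-1/12*(-6) + 29394)*((18895 - 1*(-1231)) + 32961) = (½ + 29394)*((18895 + 1231) + 32961) = 58789*(20126 + 32961)/2 = (58789/2)*53087 = 3120931643/2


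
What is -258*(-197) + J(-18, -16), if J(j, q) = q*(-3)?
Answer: 50874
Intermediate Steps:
J(j, q) = -3*q
-258*(-197) + J(-18, -16) = -258*(-197) - 3*(-16) = 50826 + 48 = 50874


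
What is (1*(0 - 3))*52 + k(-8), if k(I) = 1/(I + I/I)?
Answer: -1093/7 ≈ -156.14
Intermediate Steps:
k(I) = 1/(1 + I) (k(I) = 1/(I + 1) = 1/(1 + I))
(1*(0 - 3))*52 + k(-8) = (1*(0 - 3))*52 + 1/(1 - 8) = (1*(-3))*52 + 1/(-7) = -3*52 - ⅐ = -156 - ⅐ = -1093/7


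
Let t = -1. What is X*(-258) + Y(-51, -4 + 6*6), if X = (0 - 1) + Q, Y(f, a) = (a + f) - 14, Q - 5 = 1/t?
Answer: -807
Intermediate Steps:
Q = 4 (Q = 5 + 1/(-1) = 5 - 1 = 4)
Y(f, a) = -14 + a + f
X = 3 (X = (0 - 1) + 4 = -1 + 4 = 3)
X*(-258) + Y(-51, -4 + 6*6) = 3*(-258) + (-14 + (-4 + 6*6) - 51) = -774 + (-14 + (-4 + 36) - 51) = -774 + (-14 + 32 - 51) = -774 - 33 = -807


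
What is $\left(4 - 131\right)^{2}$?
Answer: $16129$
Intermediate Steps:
$\left(4 - 131\right)^{2} = \left(-127\right)^{2} = 16129$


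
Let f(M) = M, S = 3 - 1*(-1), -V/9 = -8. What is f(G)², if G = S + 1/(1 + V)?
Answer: 85849/5329 ≈ 16.110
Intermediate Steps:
V = 72 (V = -9*(-8) = 72)
S = 4 (S = 3 + 1 = 4)
G = 293/73 (G = 4 + 1/(1 + 72) = 4 + 1/73 = 293/73 ≈ 4.0137)
f(G)² = (293/73)² = 85849/5329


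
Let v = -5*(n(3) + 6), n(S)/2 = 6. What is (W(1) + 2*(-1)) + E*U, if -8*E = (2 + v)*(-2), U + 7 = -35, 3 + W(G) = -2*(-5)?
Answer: 929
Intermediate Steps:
n(S) = 12 (n(S) = 2*6 = 12)
v = -90 (v = -5*(12 + 6) = -5*18 = -90)
W(G) = 7 (W(G) = -3 - 2*(-5) = -3 + 10 = 7)
U = -42 (U = -7 - 35 = -42)
E = -22 (E = -(2 - 90)*(-2)/8 = -(-11)*(-2) = -1/8*176 = -22)
(W(1) + 2*(-1)) + E*U = (7 + 2*(-1)) - 22*(-42) = (7 - 2) + 924 = 5 + 924 = 929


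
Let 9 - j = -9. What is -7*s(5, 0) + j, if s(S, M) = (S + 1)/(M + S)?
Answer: 48/5 ≈ 9.6000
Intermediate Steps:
j = 18 (j = 9 - 1*(-9) = 9 + 9 = 18)
s(S, M) = (1 + S)/(M + S)
-7*s(5, 0) + j = -7*(1 + 5)/(0 + 5) + 18 = -7*6/5 + 18 = -42/5 + 18 = 48/5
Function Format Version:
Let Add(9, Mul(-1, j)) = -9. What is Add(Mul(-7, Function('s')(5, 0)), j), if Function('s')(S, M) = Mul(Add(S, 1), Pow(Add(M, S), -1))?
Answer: Rational(48, 5) ≈ 9.6000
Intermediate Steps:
j = 18 (j = Add(9, Mul(-1, -9)) = Add(9, 9) = 18)
Function('s')(S, M) = Mul(Pow(Add(M, S), -1), Add(1, S)) (Function('s')(S, M) = Mul(Add(1, S), Pow(Add(M, S), -1)) = Mul(Pow(Add(M, S), -1), Add(1, S)))
Add(Mul(-7, Function('s')(5, 0)), j) = Add(Mul(-7, Mul(Pow(Add(0, 5), -1), Add(1, 5))), 18) = Add(Mul(-7, Mul(Pow(5, -1), 6)), 18) = Add(Mul(-7, Mul(Rational(1, 5), 6)), 18) = Add(Mul(-7, Rational(6, 5)), 18) = Add(Rational(-42, 5), 18) = Rational(48, 5)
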